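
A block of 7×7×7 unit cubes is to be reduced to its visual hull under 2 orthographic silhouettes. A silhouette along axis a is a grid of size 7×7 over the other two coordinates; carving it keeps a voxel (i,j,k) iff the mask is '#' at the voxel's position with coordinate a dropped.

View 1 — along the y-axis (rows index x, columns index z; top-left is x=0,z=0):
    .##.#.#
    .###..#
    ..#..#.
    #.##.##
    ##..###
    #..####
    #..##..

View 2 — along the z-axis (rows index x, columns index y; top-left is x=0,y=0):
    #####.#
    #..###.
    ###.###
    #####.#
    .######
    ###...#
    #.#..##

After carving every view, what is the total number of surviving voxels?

144 voxels

initial block: 7^3 = 343
step 1: project along y, AND mask (28/49) → |grid| = 196
step 2: project along z, AND mask (36/49) → |grid| = 144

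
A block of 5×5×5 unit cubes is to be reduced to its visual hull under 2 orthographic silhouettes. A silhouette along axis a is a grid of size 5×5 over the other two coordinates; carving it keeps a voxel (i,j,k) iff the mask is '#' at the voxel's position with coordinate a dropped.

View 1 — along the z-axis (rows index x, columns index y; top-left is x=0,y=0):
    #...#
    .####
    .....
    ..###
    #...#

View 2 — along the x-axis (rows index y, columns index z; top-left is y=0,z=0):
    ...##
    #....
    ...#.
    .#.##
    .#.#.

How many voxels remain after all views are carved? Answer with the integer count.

|visual hull| = 21

before carving: 125 voxels (5×5×5)
  1. axis=2 (XY plane), |mask|=11  ⇒  voxels=55
  2. axis=0 (YZ plane), |mask|=9  ⇒  voxels=21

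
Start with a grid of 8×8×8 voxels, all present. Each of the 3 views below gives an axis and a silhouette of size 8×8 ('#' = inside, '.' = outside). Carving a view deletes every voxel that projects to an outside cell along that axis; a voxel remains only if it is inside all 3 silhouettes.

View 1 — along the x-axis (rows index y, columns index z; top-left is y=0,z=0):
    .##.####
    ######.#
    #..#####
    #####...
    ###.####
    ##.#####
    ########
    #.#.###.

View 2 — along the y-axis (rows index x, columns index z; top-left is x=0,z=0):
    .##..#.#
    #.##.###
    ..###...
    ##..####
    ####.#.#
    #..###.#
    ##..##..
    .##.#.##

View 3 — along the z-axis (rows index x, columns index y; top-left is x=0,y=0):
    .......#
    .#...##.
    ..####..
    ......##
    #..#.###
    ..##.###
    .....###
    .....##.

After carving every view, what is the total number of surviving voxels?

before carving: 512 voxels (8×8×8)
after view 1 [x-axis, 51 of 64 cells solid] → remaining = 408
after view 2 [y-axis, 39 of 64 cells solid] → remaining = 251
after view 3 [z-axis, 25 of 64 cells solid] → remaining = 100

voxel count = 100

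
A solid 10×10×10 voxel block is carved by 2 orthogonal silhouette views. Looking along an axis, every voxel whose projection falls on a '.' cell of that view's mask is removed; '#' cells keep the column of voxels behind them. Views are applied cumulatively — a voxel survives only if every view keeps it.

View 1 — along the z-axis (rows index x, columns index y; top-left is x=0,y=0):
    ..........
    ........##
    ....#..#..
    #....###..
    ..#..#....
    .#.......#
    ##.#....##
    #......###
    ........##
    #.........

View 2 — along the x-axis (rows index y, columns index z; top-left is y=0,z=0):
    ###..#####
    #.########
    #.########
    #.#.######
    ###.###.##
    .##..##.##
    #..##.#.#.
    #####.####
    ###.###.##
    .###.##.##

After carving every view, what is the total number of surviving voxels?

voxel count = 186

full grid |V| = 1000
V1 z: intersect with XY mask (24 set) -- 240 left
V2 x: intersect with YZ mask (77 set) -- 186 left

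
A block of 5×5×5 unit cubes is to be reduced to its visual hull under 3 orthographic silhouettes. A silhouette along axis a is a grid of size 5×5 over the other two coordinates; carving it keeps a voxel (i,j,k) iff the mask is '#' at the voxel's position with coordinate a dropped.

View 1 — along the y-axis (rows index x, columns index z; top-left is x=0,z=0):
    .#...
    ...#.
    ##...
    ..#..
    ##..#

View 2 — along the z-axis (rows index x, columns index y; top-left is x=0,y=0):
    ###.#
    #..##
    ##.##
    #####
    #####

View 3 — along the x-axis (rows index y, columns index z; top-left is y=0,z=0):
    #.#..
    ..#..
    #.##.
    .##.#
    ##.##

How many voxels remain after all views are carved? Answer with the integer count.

before carving: 125 voxels (5×5×5)
after view 1 [y-axis, 8 of 25 cells solid] → remaining = 40
after view 2 [z-axis, 21 of 25 cells solid] → remaining = 35
after view 3 [x-axis, 13 of 25 cells solid] → remaining = 17

remaining voxels: 17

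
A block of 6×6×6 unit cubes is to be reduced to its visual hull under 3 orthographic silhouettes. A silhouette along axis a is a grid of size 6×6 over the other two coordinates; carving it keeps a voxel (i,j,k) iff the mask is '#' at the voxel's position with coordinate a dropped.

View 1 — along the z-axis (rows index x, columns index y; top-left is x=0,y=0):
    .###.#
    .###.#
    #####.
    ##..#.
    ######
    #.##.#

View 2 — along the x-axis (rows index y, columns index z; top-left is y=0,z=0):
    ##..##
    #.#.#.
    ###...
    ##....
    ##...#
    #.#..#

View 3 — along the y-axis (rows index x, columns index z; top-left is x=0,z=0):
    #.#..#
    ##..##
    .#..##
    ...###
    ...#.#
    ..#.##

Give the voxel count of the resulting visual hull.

|visual hull| = 36

start: 6×6×6 = 216 voxels
carve view 1 (along z, XY-mask fill 26/36): 156 voxels remain
carve view 2 (along x, YZ-mask fill 18/36): 77 voxels remain
carve view 3 (along y, XZ-mask fill 18/36): 36 voxels remain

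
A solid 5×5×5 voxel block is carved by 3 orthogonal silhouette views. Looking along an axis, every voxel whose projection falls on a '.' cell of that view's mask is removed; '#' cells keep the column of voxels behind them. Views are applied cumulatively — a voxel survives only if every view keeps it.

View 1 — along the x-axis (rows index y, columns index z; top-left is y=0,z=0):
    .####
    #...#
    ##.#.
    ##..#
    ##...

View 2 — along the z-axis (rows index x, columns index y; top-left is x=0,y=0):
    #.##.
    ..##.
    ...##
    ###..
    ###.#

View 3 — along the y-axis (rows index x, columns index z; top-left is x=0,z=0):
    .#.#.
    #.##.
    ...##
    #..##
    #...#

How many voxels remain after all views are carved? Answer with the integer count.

before carving: 125 voxels (5×5×5)
carve view 1 (along x, YZ-mask fill 14/25): 70 voxels remain
carve view 2 (along z, XY-mask fill 14/25): 41 voxels remain
carve view 3 (along y, XZ-mask fill 12/25): 20 voxels remain

remaining voxels: 20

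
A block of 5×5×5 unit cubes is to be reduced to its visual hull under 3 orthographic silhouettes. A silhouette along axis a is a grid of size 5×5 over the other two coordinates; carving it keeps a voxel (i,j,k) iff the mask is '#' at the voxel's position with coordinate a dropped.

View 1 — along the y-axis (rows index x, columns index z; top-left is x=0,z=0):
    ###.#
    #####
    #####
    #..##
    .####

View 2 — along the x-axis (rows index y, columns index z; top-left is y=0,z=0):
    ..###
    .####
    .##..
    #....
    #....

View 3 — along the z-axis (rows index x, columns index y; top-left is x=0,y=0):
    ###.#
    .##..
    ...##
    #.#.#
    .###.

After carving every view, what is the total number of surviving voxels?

full grid |V| = 125
V1 y: intersect with XZ mask (21 set) -- 105 left
V2 x: intersect with YZ mask (11 set) -- 46 left
V3 z: intersect with XY mask (14 set) -- 25 left

remaining voxels: 25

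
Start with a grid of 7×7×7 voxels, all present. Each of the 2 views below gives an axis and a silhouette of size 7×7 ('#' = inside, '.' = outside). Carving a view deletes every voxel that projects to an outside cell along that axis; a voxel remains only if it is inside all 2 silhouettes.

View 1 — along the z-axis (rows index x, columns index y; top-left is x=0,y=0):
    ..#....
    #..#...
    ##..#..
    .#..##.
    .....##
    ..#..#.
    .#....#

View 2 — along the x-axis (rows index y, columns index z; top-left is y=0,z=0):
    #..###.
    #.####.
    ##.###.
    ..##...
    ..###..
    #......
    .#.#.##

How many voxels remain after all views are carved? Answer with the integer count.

start: 7×7×7 = 343 voxels
V1 z: intersect with XY mask (15 set) -- 105 left
V2 x: intersect with YZ mask (24 set) -- 52 left

remaining voxels: 52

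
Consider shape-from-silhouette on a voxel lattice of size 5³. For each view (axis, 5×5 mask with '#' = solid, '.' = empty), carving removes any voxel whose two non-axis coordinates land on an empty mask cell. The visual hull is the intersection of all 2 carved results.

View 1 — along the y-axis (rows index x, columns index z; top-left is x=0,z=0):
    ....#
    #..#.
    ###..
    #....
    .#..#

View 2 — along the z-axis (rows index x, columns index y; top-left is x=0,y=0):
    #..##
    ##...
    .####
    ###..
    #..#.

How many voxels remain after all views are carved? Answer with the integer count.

full grid |V| = 125
  1. axis=1 (XZ plane), |mask|=9  ⇒  voxels=45
  2. axis=2 (XY plane), |mask|=14  ⇒  voxels=26

|visual hull| = 26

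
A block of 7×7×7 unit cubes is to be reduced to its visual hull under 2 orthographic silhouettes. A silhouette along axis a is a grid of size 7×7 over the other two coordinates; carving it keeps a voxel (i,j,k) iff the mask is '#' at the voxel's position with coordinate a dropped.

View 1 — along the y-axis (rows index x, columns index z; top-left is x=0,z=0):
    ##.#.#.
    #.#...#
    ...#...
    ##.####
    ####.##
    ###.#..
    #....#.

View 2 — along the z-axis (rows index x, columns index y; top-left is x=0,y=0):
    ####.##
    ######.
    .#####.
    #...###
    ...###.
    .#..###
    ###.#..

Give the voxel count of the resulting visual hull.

voxel count = 113

full grid |V| = 343
after view 1 [y-axis, 26 of 49 cells solid] → remaining = 182
after view 2 [z-axis, 32 of 49 cells solid] → remaining = 113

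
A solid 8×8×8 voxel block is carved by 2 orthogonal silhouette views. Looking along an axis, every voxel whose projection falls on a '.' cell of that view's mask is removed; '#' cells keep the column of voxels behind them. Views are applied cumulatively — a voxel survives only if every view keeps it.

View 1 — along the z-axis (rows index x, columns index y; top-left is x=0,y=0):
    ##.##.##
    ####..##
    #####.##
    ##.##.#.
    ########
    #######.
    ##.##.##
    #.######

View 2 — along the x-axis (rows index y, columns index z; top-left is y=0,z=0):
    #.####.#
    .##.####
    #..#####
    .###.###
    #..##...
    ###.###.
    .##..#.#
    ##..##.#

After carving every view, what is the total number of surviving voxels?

before carving: 512 voxels (8×8×8)
[1] z-view keeps 52 columns → grid now 416
[2] x-view keeps 42 columns → grid now 269

remaining voxels: 269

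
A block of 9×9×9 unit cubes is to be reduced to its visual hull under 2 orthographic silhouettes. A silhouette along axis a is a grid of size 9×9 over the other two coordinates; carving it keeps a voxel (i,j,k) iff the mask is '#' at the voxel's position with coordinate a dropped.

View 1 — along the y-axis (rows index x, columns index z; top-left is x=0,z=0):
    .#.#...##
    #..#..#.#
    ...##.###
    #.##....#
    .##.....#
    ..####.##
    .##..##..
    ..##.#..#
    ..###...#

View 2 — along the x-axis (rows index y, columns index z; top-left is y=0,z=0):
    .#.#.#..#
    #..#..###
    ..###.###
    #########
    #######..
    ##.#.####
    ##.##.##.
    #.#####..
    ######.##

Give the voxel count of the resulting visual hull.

|visual hull| = 248

full grid |V| = 729
step 1: project along y, AND mask (38/81) → |grid| = 342
step 2: project along x, AND mask (58/81) → |grid| = 248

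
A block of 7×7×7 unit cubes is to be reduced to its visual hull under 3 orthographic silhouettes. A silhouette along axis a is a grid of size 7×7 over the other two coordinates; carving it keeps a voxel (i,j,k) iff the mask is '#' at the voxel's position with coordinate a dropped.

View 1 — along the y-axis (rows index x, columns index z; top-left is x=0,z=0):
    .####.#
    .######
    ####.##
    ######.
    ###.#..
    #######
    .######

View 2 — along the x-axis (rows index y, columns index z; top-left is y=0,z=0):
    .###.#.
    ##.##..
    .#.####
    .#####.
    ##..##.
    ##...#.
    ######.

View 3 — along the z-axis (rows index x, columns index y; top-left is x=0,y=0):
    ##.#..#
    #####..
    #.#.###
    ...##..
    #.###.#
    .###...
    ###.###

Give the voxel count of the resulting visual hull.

before carving: 343 voxels (7×7×7)
[1] y-view keeps 40 columns → grid now 280
[2] x-view keeps 31 columns → grid now 181
[3] z-view keeps 30 columns → grid now 112

|visual hull| = 112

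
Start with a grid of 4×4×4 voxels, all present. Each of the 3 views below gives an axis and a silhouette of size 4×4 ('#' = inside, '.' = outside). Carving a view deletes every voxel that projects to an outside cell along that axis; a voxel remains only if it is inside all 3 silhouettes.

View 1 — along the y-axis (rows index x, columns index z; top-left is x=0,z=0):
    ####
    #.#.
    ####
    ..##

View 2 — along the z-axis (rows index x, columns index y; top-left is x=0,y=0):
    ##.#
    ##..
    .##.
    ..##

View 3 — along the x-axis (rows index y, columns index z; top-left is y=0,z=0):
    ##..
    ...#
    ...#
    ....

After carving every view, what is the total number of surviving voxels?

|visual hull| = 7

initial block: 4^3 = 64
carve view 1 (along y, XZ-mask fill 12/16): 48 voxels remain
carve view 2 (along z, XY-mask fill 9/16): 28 voxels remain
carve view 3 (along x, YZ-mask fill 4/16): 7 voxels remain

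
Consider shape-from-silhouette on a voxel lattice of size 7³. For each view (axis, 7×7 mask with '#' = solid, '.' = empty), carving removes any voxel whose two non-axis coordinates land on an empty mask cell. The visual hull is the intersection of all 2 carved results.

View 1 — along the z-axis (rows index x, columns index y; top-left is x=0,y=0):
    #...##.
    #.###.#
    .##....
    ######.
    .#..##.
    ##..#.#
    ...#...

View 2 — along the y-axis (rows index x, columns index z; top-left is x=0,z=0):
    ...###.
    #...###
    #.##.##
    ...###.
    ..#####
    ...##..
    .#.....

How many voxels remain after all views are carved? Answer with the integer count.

|visual hull| = 81

initial block: 7^3 = 343
step 1: project along z, AND mask (24/49) → |grid| = 168
step 2: project along y, AND mask (23/49) → |grid| = 81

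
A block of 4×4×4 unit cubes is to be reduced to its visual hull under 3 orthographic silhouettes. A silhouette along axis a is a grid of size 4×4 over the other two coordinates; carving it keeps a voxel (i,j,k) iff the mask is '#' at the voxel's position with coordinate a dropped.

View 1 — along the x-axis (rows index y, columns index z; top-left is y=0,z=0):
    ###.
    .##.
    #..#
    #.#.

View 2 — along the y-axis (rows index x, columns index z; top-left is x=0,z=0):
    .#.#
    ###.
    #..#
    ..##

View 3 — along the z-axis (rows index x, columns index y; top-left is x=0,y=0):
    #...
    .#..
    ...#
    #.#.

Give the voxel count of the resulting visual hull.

remaining voxels: 6

full grid |V| = 64
carve view 1 (along x, YZ-mask fill 9/16): 36 voxels remain
carve view 2 (along y, XZ-mask fill 9/16): 19 voxels remain
carve view 3 (along z, XY-mask fill 5/16): 6 voxels remain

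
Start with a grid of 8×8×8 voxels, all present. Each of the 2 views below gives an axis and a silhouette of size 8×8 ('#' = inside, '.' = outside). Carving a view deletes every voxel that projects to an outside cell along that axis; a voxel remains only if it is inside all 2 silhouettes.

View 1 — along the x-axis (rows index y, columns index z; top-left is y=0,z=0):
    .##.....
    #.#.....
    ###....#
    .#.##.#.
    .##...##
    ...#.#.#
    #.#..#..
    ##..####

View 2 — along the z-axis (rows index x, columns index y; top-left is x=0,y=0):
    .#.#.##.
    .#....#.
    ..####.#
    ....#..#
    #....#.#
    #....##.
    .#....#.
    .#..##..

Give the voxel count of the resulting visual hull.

initial block: 8^3 = 512
V1 x: intersect with YZ mask (28 set) -- 224 left
V2 z: intersect with XY mask (24 set) -- 81 left

voxel count = 81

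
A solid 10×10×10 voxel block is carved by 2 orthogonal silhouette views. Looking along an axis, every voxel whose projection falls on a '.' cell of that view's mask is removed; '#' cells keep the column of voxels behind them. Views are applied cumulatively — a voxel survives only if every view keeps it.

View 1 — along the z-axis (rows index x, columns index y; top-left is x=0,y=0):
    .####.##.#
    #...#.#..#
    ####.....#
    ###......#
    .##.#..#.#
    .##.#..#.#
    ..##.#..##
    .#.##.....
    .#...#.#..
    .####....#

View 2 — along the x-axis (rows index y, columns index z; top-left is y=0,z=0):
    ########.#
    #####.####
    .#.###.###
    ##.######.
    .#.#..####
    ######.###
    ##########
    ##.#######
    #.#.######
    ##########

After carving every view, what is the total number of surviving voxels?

start: 10×10×10 = 1000 voxels
[1] z-view keeps 46 columns → grid now 460
[2] x-view keeps 85 columns → grid now 386

voxel count = 386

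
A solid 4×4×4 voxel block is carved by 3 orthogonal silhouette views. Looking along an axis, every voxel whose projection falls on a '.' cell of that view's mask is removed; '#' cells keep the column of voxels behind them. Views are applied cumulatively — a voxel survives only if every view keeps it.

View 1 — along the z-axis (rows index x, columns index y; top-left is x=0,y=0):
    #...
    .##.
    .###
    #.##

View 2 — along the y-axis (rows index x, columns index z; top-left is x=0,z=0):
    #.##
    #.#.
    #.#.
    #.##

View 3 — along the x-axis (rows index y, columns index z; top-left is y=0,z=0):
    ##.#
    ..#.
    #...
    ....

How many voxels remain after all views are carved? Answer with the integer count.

initial block: 4^3 = 64
step 1: project along z, AND mask (9/16) → |grid| = 36
step 2: project along y, AND mask (10/16) → |grid| = 22
step 3: project along x, AND mask (5/16) → |grid| = 9

voxel count = 9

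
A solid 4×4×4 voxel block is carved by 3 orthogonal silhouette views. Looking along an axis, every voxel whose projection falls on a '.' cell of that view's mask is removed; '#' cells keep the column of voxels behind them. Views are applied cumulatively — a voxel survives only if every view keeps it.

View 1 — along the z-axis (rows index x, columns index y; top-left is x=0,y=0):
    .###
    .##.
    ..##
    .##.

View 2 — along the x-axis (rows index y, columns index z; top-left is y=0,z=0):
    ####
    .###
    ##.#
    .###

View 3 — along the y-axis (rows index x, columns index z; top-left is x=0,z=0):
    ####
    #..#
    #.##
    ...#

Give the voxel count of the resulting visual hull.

voxel count = 18

before carving: 64 voxels (4×4×4)
  1. axis=2 (XY plane), |mask|=9  ⇒  voxels=36
  2. axis=0 (YZ plane), |mask|=13  ⇒  voxels=27
  3. axis=1 (XZ plane), |mask|=10  ⇒  voxels=18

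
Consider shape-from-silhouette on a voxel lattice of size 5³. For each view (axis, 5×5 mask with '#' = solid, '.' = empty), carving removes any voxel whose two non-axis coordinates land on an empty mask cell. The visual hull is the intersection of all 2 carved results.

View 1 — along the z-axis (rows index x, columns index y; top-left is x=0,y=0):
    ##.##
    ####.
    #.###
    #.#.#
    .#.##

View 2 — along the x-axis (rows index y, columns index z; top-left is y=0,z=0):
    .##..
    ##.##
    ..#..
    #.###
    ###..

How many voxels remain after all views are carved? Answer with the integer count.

voxel count = 51

before carving: 125 voxels (5×5×5)
  1. axis=2 (XY plane), |mask|=18  ⇒  voxels=90
  2. axis=0 (YZ plane), |mask|=14  ⇒  voxels=51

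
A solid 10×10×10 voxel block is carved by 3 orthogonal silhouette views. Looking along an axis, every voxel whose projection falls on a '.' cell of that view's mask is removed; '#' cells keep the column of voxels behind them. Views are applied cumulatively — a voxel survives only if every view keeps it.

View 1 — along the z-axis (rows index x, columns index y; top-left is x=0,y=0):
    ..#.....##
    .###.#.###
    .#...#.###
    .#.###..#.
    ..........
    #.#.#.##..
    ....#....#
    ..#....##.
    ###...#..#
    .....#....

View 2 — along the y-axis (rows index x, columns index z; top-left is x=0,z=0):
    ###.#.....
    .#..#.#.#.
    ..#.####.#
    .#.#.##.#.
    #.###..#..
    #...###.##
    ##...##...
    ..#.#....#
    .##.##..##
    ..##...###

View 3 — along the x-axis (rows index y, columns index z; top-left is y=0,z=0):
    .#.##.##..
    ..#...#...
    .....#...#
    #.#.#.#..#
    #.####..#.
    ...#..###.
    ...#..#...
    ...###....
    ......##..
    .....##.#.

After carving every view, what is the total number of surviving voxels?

remaining voxels: 55

initial block: 10^3 = 1000
[1] z-view keeps 36 columns → grid now 360
[2] y-view keeps 48 columns → grid now 177
[3] x-view keeps 34 columns → grid now 55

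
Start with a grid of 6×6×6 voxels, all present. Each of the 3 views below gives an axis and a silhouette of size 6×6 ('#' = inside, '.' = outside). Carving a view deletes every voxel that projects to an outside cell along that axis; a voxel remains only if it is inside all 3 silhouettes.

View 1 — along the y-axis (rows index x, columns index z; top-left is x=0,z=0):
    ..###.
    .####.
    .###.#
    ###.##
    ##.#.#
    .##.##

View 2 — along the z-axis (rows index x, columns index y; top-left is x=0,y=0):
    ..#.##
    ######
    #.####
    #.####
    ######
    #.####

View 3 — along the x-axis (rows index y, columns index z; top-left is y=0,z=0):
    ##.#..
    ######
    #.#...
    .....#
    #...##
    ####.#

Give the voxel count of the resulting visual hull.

voxel count = 59

start: 6×6×6 = 216 voxels
V1 y: intersect with XZ mask (24 set) -- 144 left
V2 z: intersect with XY mask (30 set) -- 122 left
V3 x: intersect with YZ mask (20 set) -- 59 left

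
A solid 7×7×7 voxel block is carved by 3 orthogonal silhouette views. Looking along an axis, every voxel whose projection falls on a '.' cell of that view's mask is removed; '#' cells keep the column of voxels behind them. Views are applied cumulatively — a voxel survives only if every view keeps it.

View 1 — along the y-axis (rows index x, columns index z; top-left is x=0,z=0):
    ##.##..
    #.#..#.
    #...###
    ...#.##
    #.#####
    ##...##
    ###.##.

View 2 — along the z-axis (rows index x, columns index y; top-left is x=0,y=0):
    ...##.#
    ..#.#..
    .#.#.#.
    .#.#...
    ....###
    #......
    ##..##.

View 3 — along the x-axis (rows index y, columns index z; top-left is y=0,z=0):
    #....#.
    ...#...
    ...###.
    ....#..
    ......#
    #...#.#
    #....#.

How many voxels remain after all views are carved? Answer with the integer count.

initial block: 7^3 = 343
after view 1 [y-axis, 29 of 49 cells solid] → remaining = 203
after view 2 [z-axis, 18 of 49 cells solid] → remaining = 78
after view 3 [x-axis, 13 of 49 cells solid] → remaining = 20

20 voxels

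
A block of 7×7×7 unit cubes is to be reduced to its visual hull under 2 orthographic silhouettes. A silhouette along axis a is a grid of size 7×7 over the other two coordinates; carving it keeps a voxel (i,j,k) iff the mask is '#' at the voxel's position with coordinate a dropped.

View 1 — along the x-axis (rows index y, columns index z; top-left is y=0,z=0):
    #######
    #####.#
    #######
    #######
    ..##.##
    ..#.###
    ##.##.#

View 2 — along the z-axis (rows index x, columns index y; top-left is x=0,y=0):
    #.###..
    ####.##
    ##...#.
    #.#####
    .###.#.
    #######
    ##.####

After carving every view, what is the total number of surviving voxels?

initial block: 7^3 = 343
after view 1 [x-axis, 40 of 49 cells solid] → remaining = 280
after view 2 [z-axis, 36 of 49 cells solid] → remaining = 209

remaining voxels: 209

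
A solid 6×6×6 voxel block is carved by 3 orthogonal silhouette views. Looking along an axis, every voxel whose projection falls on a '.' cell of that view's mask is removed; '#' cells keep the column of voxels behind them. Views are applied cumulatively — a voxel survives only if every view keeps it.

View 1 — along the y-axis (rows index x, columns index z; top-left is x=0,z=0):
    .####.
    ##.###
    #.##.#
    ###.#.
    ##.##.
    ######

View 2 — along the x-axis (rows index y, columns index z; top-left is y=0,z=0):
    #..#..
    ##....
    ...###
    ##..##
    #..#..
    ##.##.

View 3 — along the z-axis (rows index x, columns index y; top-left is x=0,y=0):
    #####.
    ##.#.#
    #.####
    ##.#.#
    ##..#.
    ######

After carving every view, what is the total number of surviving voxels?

voxel count = 61

before carving: 216 voxels (6×6×6)
carve view 1 (along y, XZ-mask fill 27/36): 162 voxels remain
carve view 2 (along x, YZ-mask fill 17/36): 81 voxels remain
carve view 3 (along z, XY-mask fill 27/36): 61 voxels remain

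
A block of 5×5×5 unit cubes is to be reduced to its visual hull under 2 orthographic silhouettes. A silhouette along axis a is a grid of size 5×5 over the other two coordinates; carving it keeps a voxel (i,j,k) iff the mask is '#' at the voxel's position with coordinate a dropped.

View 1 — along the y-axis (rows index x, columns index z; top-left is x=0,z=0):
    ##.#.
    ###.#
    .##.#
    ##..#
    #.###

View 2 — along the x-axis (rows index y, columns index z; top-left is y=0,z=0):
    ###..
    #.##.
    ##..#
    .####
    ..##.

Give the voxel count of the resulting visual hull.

|visual hull| = 50

full grid |V| = 125
[1] y-view keeps 17 columns → grid now 85
[2] x-view keeps 15 columns → grid now 50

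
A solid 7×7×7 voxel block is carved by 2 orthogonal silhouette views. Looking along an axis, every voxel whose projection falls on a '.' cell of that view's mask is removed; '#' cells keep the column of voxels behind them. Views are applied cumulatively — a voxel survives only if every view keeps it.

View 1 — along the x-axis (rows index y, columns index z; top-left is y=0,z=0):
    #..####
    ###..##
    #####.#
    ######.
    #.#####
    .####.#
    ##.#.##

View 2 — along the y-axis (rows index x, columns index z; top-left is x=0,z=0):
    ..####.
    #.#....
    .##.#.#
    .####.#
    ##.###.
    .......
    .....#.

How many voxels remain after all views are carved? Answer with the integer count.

voxel count = 112

start: 7×7×7 = 343 voxels
V1 x: intersect with YZ mask (38 set) -- 266 left
V2 y: intersect with XZ mask (21 set) -- 112 left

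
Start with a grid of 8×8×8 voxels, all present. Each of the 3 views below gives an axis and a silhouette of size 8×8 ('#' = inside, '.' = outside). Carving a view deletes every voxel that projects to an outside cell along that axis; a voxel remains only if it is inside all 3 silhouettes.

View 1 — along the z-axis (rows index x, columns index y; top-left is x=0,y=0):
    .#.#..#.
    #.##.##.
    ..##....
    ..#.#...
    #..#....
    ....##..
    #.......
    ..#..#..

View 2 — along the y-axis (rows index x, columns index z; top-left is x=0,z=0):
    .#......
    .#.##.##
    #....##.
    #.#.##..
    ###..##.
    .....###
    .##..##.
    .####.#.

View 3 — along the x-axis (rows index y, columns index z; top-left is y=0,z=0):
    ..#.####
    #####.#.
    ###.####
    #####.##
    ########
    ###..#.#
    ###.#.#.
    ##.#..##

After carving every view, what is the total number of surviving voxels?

|visual hull| = 54

full grid |V| = 512
V1 z: intersect with XY mask (19 set) -- 152 left
V2 y: intersect with XZ mask (30 set) -- 72 left
V3 x: intersect with YZ mask (48 set) -- 54 left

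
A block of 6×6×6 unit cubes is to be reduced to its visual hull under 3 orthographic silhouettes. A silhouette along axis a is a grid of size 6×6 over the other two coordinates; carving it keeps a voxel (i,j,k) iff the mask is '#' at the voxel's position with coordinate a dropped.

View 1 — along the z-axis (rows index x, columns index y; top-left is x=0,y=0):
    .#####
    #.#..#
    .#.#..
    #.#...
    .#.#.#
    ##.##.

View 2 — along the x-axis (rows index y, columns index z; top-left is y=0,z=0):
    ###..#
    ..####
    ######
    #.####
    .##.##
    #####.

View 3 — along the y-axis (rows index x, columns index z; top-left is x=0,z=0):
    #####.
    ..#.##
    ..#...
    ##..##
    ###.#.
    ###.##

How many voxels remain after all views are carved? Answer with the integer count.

remaining voxels: 60

full grid |V| = 216
carve view 1 (along z, XY-mask fill 19/36): 114 voxels remain
carve view 2 (along x, YZ-mask fill 28/36): 89 voxels remain
carve view 3 (along y, XZ-mask fill 22/36): 60 voxels remain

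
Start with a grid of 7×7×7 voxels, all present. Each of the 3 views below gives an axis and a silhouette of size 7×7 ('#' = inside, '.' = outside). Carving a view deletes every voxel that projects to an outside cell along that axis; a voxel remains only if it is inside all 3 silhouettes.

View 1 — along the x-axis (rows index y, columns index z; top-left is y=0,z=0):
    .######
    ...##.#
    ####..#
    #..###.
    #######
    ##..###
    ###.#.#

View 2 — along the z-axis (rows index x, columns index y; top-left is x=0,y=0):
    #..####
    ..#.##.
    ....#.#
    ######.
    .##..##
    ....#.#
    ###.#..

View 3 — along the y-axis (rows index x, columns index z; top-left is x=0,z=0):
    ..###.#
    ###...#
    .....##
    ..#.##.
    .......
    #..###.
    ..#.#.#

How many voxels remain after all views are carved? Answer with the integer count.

remaining voxels: 57

initial block: 7^3 = 343
[1] x-view keeps 35 columns → grid now 245
[2] z-view keeps 26 columns → grid now 137
[3] y-view keeps 20 columns → grid now 57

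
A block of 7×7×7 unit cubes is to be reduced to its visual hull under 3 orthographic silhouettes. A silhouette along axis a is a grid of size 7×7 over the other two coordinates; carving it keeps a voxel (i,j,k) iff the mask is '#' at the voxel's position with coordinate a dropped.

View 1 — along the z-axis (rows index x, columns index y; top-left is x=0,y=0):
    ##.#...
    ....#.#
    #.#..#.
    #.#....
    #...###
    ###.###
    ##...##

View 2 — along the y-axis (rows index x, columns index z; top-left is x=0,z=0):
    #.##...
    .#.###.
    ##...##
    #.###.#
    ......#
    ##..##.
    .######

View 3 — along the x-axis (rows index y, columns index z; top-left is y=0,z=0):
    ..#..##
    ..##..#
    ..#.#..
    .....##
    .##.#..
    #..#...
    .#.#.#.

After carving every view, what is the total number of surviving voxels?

voxel count = 33

before carving: 343 voxels (7×7×7)
[1] z-view keeps 24 columns → grid now 168
[2] y-view keeps 27 columns → grid now 91
[3] x-view keeps 18 columns → grid now 33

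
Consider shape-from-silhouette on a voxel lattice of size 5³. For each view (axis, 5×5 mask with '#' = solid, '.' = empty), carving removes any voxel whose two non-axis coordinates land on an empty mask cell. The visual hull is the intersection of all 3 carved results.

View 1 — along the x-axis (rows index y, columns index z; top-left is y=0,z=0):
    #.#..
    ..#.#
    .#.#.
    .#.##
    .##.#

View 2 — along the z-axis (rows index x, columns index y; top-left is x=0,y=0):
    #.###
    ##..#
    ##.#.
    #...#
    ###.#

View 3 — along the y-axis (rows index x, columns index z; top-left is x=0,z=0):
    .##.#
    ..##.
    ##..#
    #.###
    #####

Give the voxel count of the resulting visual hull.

before carving: 125 voxels (5×5×5)
step 1: project along x, AND mask (12/25) → |grid| = 60
step 2: project along z, AND mask (16/25) → |grid| = 38
step 3: project along y, AND mask (17/25) → |grid| = 27

voxel count = 27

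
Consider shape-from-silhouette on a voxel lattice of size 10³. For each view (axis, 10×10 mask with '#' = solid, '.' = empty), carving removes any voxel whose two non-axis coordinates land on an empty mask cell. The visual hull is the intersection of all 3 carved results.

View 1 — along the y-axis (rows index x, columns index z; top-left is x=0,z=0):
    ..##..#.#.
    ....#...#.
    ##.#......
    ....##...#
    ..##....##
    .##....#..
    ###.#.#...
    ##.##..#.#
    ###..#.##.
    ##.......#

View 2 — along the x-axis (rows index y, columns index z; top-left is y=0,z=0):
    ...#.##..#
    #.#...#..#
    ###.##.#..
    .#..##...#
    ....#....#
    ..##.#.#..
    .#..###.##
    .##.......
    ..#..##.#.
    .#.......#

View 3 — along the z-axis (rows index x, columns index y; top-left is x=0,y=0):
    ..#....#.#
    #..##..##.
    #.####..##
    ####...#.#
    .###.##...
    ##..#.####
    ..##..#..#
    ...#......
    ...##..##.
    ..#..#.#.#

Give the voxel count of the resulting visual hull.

remaining voxels: 59

before carving: 1000 voxels (10×10×10)
V1 y: intersect with XZ mask (39 set) -- 390 left
V2 x: intersect with YZ mask (38 set) -- 147 left
V3 z: intersect with XY mask (46 set) -- 59 left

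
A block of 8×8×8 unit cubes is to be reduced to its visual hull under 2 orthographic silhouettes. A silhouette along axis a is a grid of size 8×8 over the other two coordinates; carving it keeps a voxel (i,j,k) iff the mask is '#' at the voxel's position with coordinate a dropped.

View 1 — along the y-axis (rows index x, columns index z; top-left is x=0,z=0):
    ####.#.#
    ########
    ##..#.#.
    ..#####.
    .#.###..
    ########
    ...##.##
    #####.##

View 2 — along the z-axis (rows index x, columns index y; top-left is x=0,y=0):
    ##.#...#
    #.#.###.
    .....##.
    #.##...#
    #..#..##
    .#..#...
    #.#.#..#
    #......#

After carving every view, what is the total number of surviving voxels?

initial block: 8^3 = 512
step 1: project along y, AND mask (46/64) → |grid| = 368
step 2: project along z, AND mask (27/64) → |grid| = 154

voxel count = 154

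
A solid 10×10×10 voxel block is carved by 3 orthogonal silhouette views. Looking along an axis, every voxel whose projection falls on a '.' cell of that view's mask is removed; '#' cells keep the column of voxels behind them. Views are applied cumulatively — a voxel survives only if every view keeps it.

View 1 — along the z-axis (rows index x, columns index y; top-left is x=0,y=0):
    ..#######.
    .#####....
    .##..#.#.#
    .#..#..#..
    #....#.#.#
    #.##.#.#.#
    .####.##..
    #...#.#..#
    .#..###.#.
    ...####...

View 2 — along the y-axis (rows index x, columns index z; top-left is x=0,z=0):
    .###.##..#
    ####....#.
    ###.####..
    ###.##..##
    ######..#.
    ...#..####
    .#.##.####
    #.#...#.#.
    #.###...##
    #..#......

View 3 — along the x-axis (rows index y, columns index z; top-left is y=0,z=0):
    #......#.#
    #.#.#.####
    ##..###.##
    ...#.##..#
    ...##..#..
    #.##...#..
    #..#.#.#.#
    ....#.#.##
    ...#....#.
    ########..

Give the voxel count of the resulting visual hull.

remaining voxels: 136

before carving: 1000 voxels (10×10×10)
  1. axis=2 (XY plane), |mask|=49  ⇒  voxels=490
  2. axis=1 (XZ plane), |mask|=56  ⇒  voxels=277
  3. axis=0 (YZ plane), |mask|=47  ⇒  voxels=136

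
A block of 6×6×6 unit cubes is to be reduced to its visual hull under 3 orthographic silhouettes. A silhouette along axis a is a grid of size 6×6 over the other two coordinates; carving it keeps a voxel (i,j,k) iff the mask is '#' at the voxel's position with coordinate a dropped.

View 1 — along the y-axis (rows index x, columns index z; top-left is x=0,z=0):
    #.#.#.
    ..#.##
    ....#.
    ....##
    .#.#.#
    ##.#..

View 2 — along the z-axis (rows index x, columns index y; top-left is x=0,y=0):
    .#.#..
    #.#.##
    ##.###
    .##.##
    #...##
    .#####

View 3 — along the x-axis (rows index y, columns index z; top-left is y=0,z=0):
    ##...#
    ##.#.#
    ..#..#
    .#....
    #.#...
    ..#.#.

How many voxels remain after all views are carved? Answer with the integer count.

remaining voxels: 18

start: 6×6×6 = 216 voxels
[1] y-view keeps 15 columns → grid now 90
[2] z-view keeps 23 columns → grid now 55
[3] x-view keeps 14 columns → grid now 18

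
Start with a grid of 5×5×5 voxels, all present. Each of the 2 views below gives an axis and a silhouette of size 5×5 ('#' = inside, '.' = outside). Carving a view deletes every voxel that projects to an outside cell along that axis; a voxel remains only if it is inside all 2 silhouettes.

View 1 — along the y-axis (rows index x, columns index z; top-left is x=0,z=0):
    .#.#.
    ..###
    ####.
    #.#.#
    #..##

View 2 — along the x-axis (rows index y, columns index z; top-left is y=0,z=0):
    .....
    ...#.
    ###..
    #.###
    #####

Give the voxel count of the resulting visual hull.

full grid |V| = 125
[1] y-view keeps 15 columns → grid now 75
[2] x-view keeps 13 columns → grid now 40

40 voxels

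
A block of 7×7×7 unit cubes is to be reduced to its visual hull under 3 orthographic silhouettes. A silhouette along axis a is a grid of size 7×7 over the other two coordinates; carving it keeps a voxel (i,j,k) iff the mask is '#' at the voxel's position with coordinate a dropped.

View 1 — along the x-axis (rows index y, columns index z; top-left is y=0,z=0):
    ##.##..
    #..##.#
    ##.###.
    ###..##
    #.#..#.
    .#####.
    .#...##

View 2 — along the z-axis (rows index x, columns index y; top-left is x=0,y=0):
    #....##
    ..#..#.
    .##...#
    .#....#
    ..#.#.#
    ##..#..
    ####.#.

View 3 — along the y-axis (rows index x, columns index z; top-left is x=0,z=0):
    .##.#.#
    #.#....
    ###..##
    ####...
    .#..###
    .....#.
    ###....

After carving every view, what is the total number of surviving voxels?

|visual hull| = 38

initial block: 7^3 = 343
  1. axis=0 (YZ plane), |mask|=29  ⇒  voxels=203
  2. axis=2 (XY plane), |mask|=21  ⇒  voxels=86
  3. axis=1 (XZ plane), |mask|=23  ⇒  voxels=38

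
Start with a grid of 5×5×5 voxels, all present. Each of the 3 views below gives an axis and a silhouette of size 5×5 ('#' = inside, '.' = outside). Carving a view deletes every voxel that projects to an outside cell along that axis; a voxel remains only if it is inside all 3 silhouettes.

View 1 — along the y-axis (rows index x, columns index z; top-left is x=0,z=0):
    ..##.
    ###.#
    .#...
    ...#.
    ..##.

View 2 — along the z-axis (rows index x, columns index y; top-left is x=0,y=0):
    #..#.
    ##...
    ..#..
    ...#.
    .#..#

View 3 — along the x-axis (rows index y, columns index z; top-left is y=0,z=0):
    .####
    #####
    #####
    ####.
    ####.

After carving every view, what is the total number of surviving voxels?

full grid |V| = 125
  1. axis=1 (XZ plane), |mask|=10  ⇒  voxels=50
  2. axis=2 (XY plane), |mask|=8  ⇒  voxels=18
  3. axis=0 (YZ plane), |mask|=22  ⇒  voxels=17

voxel count = 17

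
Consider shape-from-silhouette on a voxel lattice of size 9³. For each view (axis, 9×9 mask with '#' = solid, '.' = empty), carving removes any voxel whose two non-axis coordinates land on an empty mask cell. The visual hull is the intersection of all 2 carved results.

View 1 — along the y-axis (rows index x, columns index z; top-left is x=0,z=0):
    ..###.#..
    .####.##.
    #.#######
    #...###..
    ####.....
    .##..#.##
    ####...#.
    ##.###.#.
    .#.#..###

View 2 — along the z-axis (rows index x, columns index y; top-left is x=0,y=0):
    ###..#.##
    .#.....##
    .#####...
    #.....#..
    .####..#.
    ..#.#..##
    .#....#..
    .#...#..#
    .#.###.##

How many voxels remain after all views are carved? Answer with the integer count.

initial block: 9^3 = 729
V1 y: intersect with XZ mask (47 set) -- 423 left
V2 z: intersect with XY mask (36 set) -- 188 left

188 voxels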